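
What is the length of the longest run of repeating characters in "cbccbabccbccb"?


Input: "cbccbabccbccb"
Scanning for longest run:
  Position 1 ('b'): new char, reset run to 1
  Position 2 ('c'): new char, reset run to 1
  Position 3 ('c'): continues run of 'c', length=2
  Position 4 ('b'): new char, reset run to 1
  Position 5 ('a'): new char, reset run to 1
  Position 6 ('b'): new char, reset run to 1
  Position 7 ('c'): new char, reset run to 1
  Position 8 ('c'): continues run of 'c', length=2
  Position 9 ('b'): new char, reset run to 1
  Position 10 ('c'): new char, reset run to 1
  Position 11 ('c'): continues run of 'c', length=2
  Position 12 ('b'): new char, reset run to 1
Longest run: 'c' with length 2

2


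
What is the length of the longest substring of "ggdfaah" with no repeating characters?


Input: "ggdfaah"
Sliding window (track last position of each char):
  Position 0 ('g'): window [0,0] length 1 -- new best
  Position 1 ('g'): repeat (last at 0), move window start to 1
  Position 1 ('g'): window [1,1] length 1
  Position 2 ('d'): window [1,2] length 2 -- new best
  Position 3 ('f'): window [1,3] length 3 -- new best
  Position 4 ('a'): window [1,4] length 4 -- new best
  Position 5 ('a'): repeat (last at 4), move window start to 5
  Position 5 ('a'): window [5,5] length 1
  Position 6 ('h'): window [5,6] length 2
Longest substring with no repeats: "gdfa" with length 4

4


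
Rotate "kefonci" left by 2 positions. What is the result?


Input: "kefonci", rotate left by 2
First 2 characters: "ke"
Remaining characters: "fonci"
Concatenate remaining + first: "fonci" + "ke" = "foncike"

foncike


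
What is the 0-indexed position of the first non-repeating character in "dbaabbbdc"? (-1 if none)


Input: dbaabbbdc
Character frequencies:
  'a': 2
  'b': 4
  'c': 1
  'd': 2
Scanning left to right for freq == 1:
  Position 0 ('d'): freq=2, skip
  Position 1 ('b'): freq=4, skip
  Position 2 ('a'): freq=2, skip
  Position 3 ('a'): freq=2, skip
  Position 4 ('b'): freq=4, skip
  Position 5 ('b'): freq=4, skip
  Position 6 ('b'): freq=4, skip
  Position 7 ('d'): freq=2, skip
  Position 8 ('c'): unique! => answer = 8

8


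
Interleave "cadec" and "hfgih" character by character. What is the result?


Interleaving "cadec" and "hfgih":
  Position 0: 'c' from first, 'h' from second => "ch"
  Position 1: 'a' from first, 'f' from second => "af"
  Position 2: 'd' from first, 'g' from second => "dg"
  Position 3: 'e' from first, 'i' from second => "ei"
  Position 4: 'c' from first, 'h' from second => "ch"
Result: chafdgeich

chafdgeich


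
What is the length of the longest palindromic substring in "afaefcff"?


Input: "afaefcff"
Checking substrings for palindromes:
  [0:3] "afa" (len 3) => palindrome
  [4:7] "fcf" (len 3) => palindrome
  [6:8] "ff" (len 2) => palindrome
Longest palindromic substring: "afa" with length 3

3


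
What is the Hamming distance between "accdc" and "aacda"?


Comparing "accdc" and "aacda" position by position:
  Position 0: 'a' vs 'a' => same
  Position 1: 'c' vs 'a' => differ
  Position 2: 'c' vs 'c' => same
  Position 3: 'd' vs 'd' => same
  Position 4: 'c' vs 'a' => differ
Total differences (Hamming distance): 2

2


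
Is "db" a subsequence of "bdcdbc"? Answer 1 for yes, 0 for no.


Check if "db" is a subsequence of "bdcdbc"
Greedy scan:
  Position 0 ('b'): no match needed
  Position 1 ('d'): matches sub[0] = 'd'
  Position 2 ('c'): no match needed
  Position 3 ('d'): no match needed
  Position 4 ('b'): matches sub[1] = 'b'
  Position 5 ('c'): no match needed
All 2 characters matched => is a subsequence

1


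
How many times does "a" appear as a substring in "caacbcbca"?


Searching for "a" in "caacbcbca"
Scanning each position:
  Position 0: "c" => no
  Position 1: "a" => MATCH
  Position 2: "a" => MATCH
  Position 3: "c" => no
  Position 4: "b" => no
  Position 5: "c" => no
  Position 6: "b" => no
  Position 7: "c" => no
  Position 8: "a" => MATCH
Total occurrences: 3

3


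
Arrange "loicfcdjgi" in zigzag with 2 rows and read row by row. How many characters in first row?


Zigzag "loicfcdjgi" into 2 rows:
Placing characters:
  'l' => row 0
  'o' => row 1
  'i' => row 0
  'c' => row 1
  'f' => row 0
  'c' => row 1
  'd' => row 0
  'j' => row 1
  'g' => row 0
  'i' => row 1
Rows:
  Row 0: "lifdg"
  Row 1: "occji"
First row length: 5

5


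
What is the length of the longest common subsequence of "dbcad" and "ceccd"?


LCS of "dbcad" and "ceccd"
DP table:
           c    e    c    c    d
      0    0    0    0    0    0
  d   0    0    0    0    0    1
  b   0    0    0    0    0    1
  c   0    1    1    1    1    1
  a   0    1    1    1    1    1
  d   0    1    1    1    1    2
LCS length = dp[5][5] = 2

2


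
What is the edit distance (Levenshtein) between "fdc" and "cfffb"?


Computing edit distance: "fdc" -> "cfffb"
DP table:
           c    f    f    f    b
      0    1    2    3    4    5
  f   1    1    1    2    3    4
  d   2    2    2    2    3    4
  c   3    2    3    3    3    4
Edit distance = dp[3][5] = 4

4


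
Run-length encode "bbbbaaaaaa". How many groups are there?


Input: bbbbaaaaaa
Scanning for consecutive runs:
  Group 1: 'b' x 4 (positions 0-3)
  Group 2: 'a' x 6 (positions 4-9)
Total groups: 2

2


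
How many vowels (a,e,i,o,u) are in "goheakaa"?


Input: goheakaa
Checking each character:
  'g' at position 0: consonant
  'o' at position 1: vowel (running total: 1)
  'h' at position 2: consonant
  'e' at position 3: vowel (running total: 2)
  'a' at position 4: vowel (running total: 3)
  'k' at position 5: consonant
  'a' at position 6: vowel (running total: 4)
  'a' at position 7: vowel (running total: 5)
Total vowels: 5

5


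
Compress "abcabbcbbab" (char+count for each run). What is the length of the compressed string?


Input: abcabbcbbab
Runs:
  'a' x 1 => "a1"
  'b' x 1 => "b1"
  'c' x 1 => "c1"
  'a' x 1 => "a1"
  'b' x 2 => "b2"
  'c' x 1 => "c1"
  'b' x 2 => "b2"
  'a' x 1 => "a1"
  'b' x 1 => "b1"
Compressed: "a1b1c1a1b2c1b2a1b1"
Compressed length: 18

18


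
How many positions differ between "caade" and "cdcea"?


Comparing "caade" and "cdcea" position by position:
  Position 0: 'c' vs 'c' => same
  Position 1: 'a' vs 'd' => DIFFER
  Position 2: 'a' vs 'c' => DIFFER
  Position 3: 'd' vs 'e' => DIFFER
  Position 4: 'e' vs 'a' => DIFFER
Positions that differ: 4

4


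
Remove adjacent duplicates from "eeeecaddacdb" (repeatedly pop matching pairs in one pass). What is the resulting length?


Input: eeeecaddacdb
Stack-based adjacent duplicate removal:
  Read 'e': push. Stack: e
  Read 'e': matches stack top 'e' => pop. Stack: (empty)
  Read 'e': push. Stack: e
  Read 'e': matches stack top 'e' => pop. Stack: (empty)
  Read 'c': push. Stack: c
  Read 'a': push. Stack: ca
  Read 'd': push. Stack: cad
  Read 'd': matches stack top 'd' => pop. Stack: ca
  Read 'a': matches stack top 'a' => pop. Stack: c
  Read 'c': matches stack top 'c' => pop. Stack: (empty)
  Read 'd': push. Stack: d
  Read 'b': push. Stack: db
Final stack: "db" (length 2)

2


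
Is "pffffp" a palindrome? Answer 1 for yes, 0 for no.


Input: pffffp
Reversed: pffffp
  Compare pos 0 ('p') with pos 5 ('p'): match
  Compare pos 1 ('f') with pos 4 ('f'): match
  Compare pos 2 ('f') with pos 3 ('f'): match
Result: palindrome

1


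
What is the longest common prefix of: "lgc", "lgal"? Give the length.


Words: lgc, lgal
  Position 0: all 'l' => match
  Position 1: all 'g' => match
  Position 2: ('c', 'a') => mismatch, stop
LCP = "lg" (length 2)

2


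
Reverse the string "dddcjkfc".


Input: dddcjkfc
Reading characters right to left:
  Position 7: 'c'
  Position 6: 'f'
  Position 5: 'k'
  Position 4: 'j'
  Position 3: 'c'
  Position 2: 'd'
  Position 1: 'd'
  Position 0: 'd'
Reversed: cfkjcddd

cfkjcddd


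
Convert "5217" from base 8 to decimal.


Input: "5217" in base 8
Positional expansion:
  Digit '5' (value 5) x 8^3 = 2560
  Digit '2' (value 2) x 8^2 = 128
  Digit '1' (value 1) x 8^1 = 8
  Digit '7' (value 7) x 8^0 = 7
Sum = 2703

2703


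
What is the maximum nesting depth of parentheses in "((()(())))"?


Input: "((()(())))"
Tracking depth:
  Position 0 '(': depth becomes 1
  Position 1 '(': depth becomes 2
  Position 2 '(': depth becomes 3
  Position 3 ')': depth becomes 2
  Position 4 '(': depth becomes 3
  Position 5 '(': depth becomes 4
  Position 6 ')': depth becomes 3
  Position 7 ')': depth becomes 2
  Position 8 ')': depth becomes 1
  Position 9 ')': depth becomes 0
Maximum depth reached: 4

4


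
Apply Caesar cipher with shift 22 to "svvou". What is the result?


Caesar cipher: shift "svvou" by 22
  's' (pos 18) + 22 = pos 14 = 'o'
  'v' (pos 21) + 22 = pos 17 = 'r'
  'v' (pos 21) + 22 = pos 17 = 'r'
  'o' (pos 14) + 22 = pos 10 = 'k'
  'u' (pos 20) + 22 = pos 16 = 'q'
Result: orrkq

orrkq


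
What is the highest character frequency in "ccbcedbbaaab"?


Input: ccbcedbbaaab
Character counts:
  'a': 3
  'b': 4
  'c': 3
  'd': 1
  'e': 1
Maximum frequency: 4

4


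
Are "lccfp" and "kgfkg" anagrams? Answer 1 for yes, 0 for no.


Strings: "lccfp", "kgfkg"
Sorted first:  ccflp
Sorted second: fggkk
Differ at position 0: 'c' vs 'f' => not anagrams

0


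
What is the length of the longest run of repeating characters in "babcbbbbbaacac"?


Input: "babcbbbbbaacac"
Scanning for longest run:
  Position 1 ('a'): new char, reset run to 1
  Position 2 ('b'): new char, reset run to 1
  Position 3 ('c'): new char, reset run to 1
  Position 4 ('b'): new char, reset run to 1
  Position 5 ('b'): continues run of 'b', length=2
  Position 6 ('b'): continues run of 'b', length=3
  Position 7 ('b'): continues run of 'b', length=4
  Position 8 ('b'): continues run of 'b', length=5
  Position 9 ('a'): new char, reset run to 1
  Position 10 ('a'): continues run of 'a', length=2
  Position 11 ('c'): new char, reset run to 1
  Position 12 ('a'): new char, reset run to 1
  Position 13 ('c'): new char, reset run to 1
Longest run: 'b' with length 5

5


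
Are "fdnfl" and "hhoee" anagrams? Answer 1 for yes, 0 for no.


Strings: "fdnfl", "hhoee"
Sorted first:  dffln
Sorted second: eehho
Differ at position 0: 'd' vs 'e' => not anagrams

0


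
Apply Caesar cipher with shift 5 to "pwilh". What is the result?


Caesar cipher: shift "pwilh" by 5
  'p' (pos 15) + 5 = pos 20 = 'u'
  'w' (pos 22) + 5 = pos 1 = 'b'
  'i' (pos 8) + 5 = pos 13 = 'n'
  'l' (pos 11) + 5 = pos 16 = 'q'
  'h' (pos 7) + 5 = pos 12 = 'm'
Result: ubnqm

ubnqm


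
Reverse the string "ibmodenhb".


Input: ibmodenhb
Reading characters right to left:
  Position 8: 'b'
  Position 7: 'h'
  Position 6: 'n'
  Position 5: 'e'
  Position 4: 'd'
  Position 3: 'o'
  Position 2: 'm'
  Position 1: 'b'
  Position 0: 'i'
Reversed: bhnedombi

bhnedombi


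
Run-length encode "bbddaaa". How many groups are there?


Input: bbddaaa
Scanning for consecutive runs:
  Group 1: 'b' x 2 (positions 0-1)
  Group 2: 'd' x 2 (positions 2-3)
  Group 3: 'a' x 3 (positions 4-6)
Total groups: 3

3


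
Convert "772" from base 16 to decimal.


Input: "772" in base 16
Positional expansion:
  Digit '7' (value 7) x 16^2 = 1792
  Digit '7' (value 7) x 16^1 = 112
  Digit '2' (value 2) x 16^0 = 2
Sum = 1906

1906


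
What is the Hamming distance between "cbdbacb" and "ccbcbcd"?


Comparing "cbdbacb" and "ccbcbcd" position by position:
  Position 0: 'c' vs 'c' => same
  Position 1: 'b' vs 'c' => differ
  Position 2: 'd' vs 'b' => differ
  Position 3: 'b' vs 'c' => differ
  Position 4: 'a' vs 'b' => differ
  Position 5: 'c' vs 'c' => same
  Position 6: 'b' vs 'd' => differ
Total differences (Hamming distance): 5

5


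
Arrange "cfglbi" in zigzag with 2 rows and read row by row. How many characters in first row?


Zigzag "cfglbi" into 2 rows:
Placing characters:
  'c' => row 0
  'f' => row 1
  'g' => row 0
  'l' => row 1
  'b' => row 0
  'i' => row 1
Rows:
  Row 0: "cgb"
  Row 1: "fli"
First row length: 3

3


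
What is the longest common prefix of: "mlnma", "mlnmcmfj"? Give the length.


Words: mlnma, mlnmcmfj
  Position 0: all 'm' => match
  Position 1: all 'l' => match
  Position 2: all 'n' => match
  Position 3: all 'm' => match
  Position 4: ('a', 'c') => mismatch, stop
LCP = "mlnm" (length 4)

4


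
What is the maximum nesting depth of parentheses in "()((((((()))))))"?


Input: "()((((((()))))))"
Tracking depth:
  Position 0 '(': depth becomes 1
  Position 1 ')': depth becomes 0
  Position 2 '(': depth becomes 1
  Position 3 '(': depth becomes 2
  Position 4 '(': depth becomes 3
  Position 5 '(': depth becomes 4
  Position 6 '(': depth becomes 5
  Position 7 '(': depth becomes 6
  Position 8 '(': depth becomes 7
  Position 9 ')': depth becomes 6
  Position 10 ')': depth becomes 5
  Position 11 ')': depth becomes 4
  Position 12 ')': depth becomes 3
  Position 13 ')': depth becomes 2
  Position 14 ')': depth becomes 1
  Position 15 ')': depth becomes 0
Maximum depth reached: 7

7


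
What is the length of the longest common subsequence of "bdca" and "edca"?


LCS of "bdca" and "edca"
DP table:
           e    d    c    a
      0    0    0    0    0
  b   0    0    0    0    0
  d   0    0    1    1    1
  c   0    0    1    2    2
  a   0    0    1    2    3
LCS length = dp[4][4] = 3

3


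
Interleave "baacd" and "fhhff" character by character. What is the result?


Interleaving "baacd" and "fhhff":
  Position 0: 'b' from first, 'f' from second => "bf"
  Position 1: 'a' from first, 'h' from second => "ah"
  Position 2: 'a' from first, 'h' from second => "ah"
  Position 3: 'c' from first, 'f' from second => "cf"
  Position 4: 'd' from first, 'f' from second => "df"
Result: bfahahcfdf

bfahahcfdf


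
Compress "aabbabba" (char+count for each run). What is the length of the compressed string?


Input: aabbabba
Runs:
  'a' x 2 => "a2"
  'b' x 2 => "b2"
  'a' x 1 => "a1"
  'b' x 2 => "b2"
  'a' x 1 => "a1"
Compressed: "a2b2a1b2a1"
Compressed length: 10

10


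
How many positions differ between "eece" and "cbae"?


Comparing "eece" and "cbae" position by position:
  Position 0: 'e' vs 'c' => DIFFER
  Position 1: 'e' vs 'b' => DIFFER
  Position 2: 'c' vs 'a' => DIFFER
  Position 3: 'e' vs 'e' => same
Positions that differ: 3

3


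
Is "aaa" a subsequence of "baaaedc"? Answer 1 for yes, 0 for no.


Check if "aaa" is a subsequence of "baaaedc"
Greedy scan:
  Position 0 ('b'): no match needed
  Position 1 ('a'): matches sub[0] = 'a'
  Position 2 ('a'): matches sub[1] = 'a'
  Position 3 ('a'): matches sub[2] = 'a'
  Position 4 ('e'): no match needed
  Position 5 ('d'): no match needed
  Position 6 ('c'): no match needed
All 3 characters matched => is a subsequence

1


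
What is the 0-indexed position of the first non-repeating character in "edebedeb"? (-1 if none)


Input: edebedeb
Character frequencies:
  'b': 2
  'd': 2
  'e': 4
Scanning left to right for freq == 1:
  Position 0 ('e'): freq=4, skip
  Position 1 ('d'): freq=2, skip
  Position 2 ('e'): freq=4, skip
  Position 3 ('b'): freq=2, skip
  Position 4 ('e'): freq=4, skip
  Position 5 ('d'): freq=2, skip
  Position 6 ('e'): freq=4, skip
  Position 7 ('b'): freq=2, skip
  No unique character found => answer = -1

-1


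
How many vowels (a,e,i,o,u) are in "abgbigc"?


Input: abgbigc
Checking each character:
  'a' at position 0: vowel (running total: 1)
  'b' at position 1: consonant
  'g' at position 2: consonant
  'b' at position 3: consonant
  'i' at position 4: vowel (running total: 2)
  'g' at position 5: consonant
  'c' at position 6: consonant
Total vowels: 2

2


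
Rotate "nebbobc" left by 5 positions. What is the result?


Input: "nebbobc", rotate left by 5
First 5 characters: "nebbo"
Remaining characters: "bc"
Concatenate remaining + first: "bc" + "nebbo" = "bcnebbo"

bcnebbo


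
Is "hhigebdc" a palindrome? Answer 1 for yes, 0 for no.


Input: hhigebdc
Reversed: cdbegihh
  Compare pos 0 ('h') with pos 7 ('c'): MISMATCH
  Compare pos 1 ('h') with pos 6 ('d'): MISMATCH
  Compare pos 2 ('i') with pos 5 ('b'): MISMATCH
  Compare pos 3 ('g') with pos 4 ('e'): MISMATCH
Result: not a palindrome

0


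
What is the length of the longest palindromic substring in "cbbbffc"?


Input: "cbbbffc"
Checking substrings for palindromes:
  [1:4] "bbb" (len 3) => palindrome
  [1:3] "bb" (len 2) => palindrome
  [2:4] "bb" (len 2) => palindrome
  [4:6] "ff" (len 2) => palindrome
Longest palindromic substring: "bbb" with length 3

3


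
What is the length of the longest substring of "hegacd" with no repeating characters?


Input: "hegacd"
Sliding window (track last position of each char):
  Position 0 ('h'): window [0,0] length 1 -- new best
  Position 1 ('e'): window [0,1] length 2 -- new best
  Position 2 ('g'): window [0,2] length 3 -- new best
  Position 3 ('a'): window [0,3] length 4 -- new best
  Position 4 ('c'): window [0,4] length 5 -- new best
  Position 5 ('d'): window [0,5] length 6 -- new best
Longest substring with no repeats: "hegacd" with length 6

6


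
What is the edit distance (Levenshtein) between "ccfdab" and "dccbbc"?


Computing edit distance: "ccfdab" -> "dccbbc"
DP table:
           d    c    c    b    b    c
      0    1    2    3    4    5    6
  c   1    1    1    2    3    4    5
  c   2    2    1    1    2    3    4
  f   3    3    2    2    2    3    4
  d   4    3    3    3    3    3    4
  a   5    4    4    4    4    4    4
  b   6    5    5    5    4    4    5
Edit distance = dp[6][6] = 5

5


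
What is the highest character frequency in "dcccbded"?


Input: dcccbded
Character counts:
  'b': 1
  'c': 3
  'd': 3
  'e': 1
Maximum frequency: 3

3


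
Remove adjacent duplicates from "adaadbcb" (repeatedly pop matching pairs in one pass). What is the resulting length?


Input: adaadbcb
Stack-based adjacent duplicate removal:
  Read 'a': push. Stack: a
  Read 'd': push. Stack: ad
  Read 'a': push. Stack: ada
  Read 'a': matches stack top 'a' => pop. Stack: ad
  Read 'd': matches stack top 'd' => pop. Stack: a
  Read 'b': push. Stack: ab
  Read 'c': push. Stack: abc
  Read 'b': push. Stack: abcb
Final stack: "abcb" (length 4)

4


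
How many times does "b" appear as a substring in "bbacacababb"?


Searching for "b" in "bbacacababb"
Scanning each position:
  Position 0: "b" => MATCH
  Position 1: "b" => MATCH
  Position 2: "a" => no
  Position 3: "c" => no
  Position 4: "a" => no
  Position 5: "c" => no
  Position 6: "a" => no
  Position 7: "b" => MATCH
  Position 8: "a" => no
  Position 9: "b" => MATCH
  Position 10: "b" => MATCH
Total occurrences: 5

5


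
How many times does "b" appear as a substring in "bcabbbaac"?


Searching for "b" in "bcabbbaac"
Scanning each position:
  Position 0: "b" => MATCH
  Position 1: "c" => no
  Position 2: "a" => no
  Position 3: "b" => MATCH
  Position 4: "b" => MATCH
  Position 5: "b" => MATCH
  Position 6: "a" => no
  Position 7: "a" => no
  Position 8: "c" => no
Total occurrences: 4

4


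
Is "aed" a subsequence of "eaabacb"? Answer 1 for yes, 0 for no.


Check if "aed" is a subsequence of "eaabacb"
Greedy scan:
  Position 0 ('e'): no match needed
  Position 1 ('a'): matches sub[0] = 'a'
  Position 2 ('a'): no match needed
  Position 3 ('b'): no match needed
  Position 4 ('a'): no match needed
  Position 5 ('c'): no match needed
  Position 6 ('b'): no match needed
Only matched 1/3 characters => not a subsequence

0


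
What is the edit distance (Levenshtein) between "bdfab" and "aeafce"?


Computing edit distance: "bdfab" -> "aeafce"
DP table:
           a    e    a    f    c    e
      0    1    2    3    4    5    6
  b   1    1    2    3    4    5    6
  d   2    2    2    3    4    5    6
  f   3    3    3    3    3    4    5
  a   4    3    4    3    4    4    5
  b   5    4    4    4    4    5    5
Edit distance = dp[5][6] = 5

5


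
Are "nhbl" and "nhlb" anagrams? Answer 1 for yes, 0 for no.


Strings: "nhbl", "nhlb"
Sorted first:  bhln
Sorted second: bhln
Sorted forms match => anagrams

1


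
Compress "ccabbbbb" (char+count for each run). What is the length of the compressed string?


Input: ccabbbbb
Runs:
  'c' x 2 => "c2"
  'a' x 1 => "a1"
  'b' x 5 => "b5"
Compressed: "c2a1b5"
Compressed length: 6

6


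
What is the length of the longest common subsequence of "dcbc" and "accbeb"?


LCS of "dcbc" and "accbeb"
DP table:
           a    c    c    b    e    b
      0    0    0    0    0    0    0
  d   0    0    0    0    0    0    0
  c   0    0    1    1    1    1    1
  b   0    0    1    1    2    2    2
  c   0    0    1    2    2    2    2
LCS length = dp[4][6] = 2

2


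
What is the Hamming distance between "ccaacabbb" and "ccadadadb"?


Comparing "ccaacabbb" and "ccadadadb" position by position:
  Position 0: 'c' vs 'c' => same
  Position 1: 'c' vs 'c' => same
  Position 2: 'a' vs 'a' => same
  Position 3: 'a' vs 'd' => differ
  Position 4: 'c' vs 'a' => differ
  Position 5: 'a' vs 'd' => differ
  Position 6: 'b' vs 'a' => differ
  Position 7: 'b' vs 'd' => differ
  Position 8: 'b' vs 'b' => same
Total differences (Hamming distance): 5

5


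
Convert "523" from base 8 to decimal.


Input: "523" in base 8
Positional expansion:
  Digit '5' (value 5) x 8^2 = 320
  Digit '2' (value 2) x 8^1 = 16
  Digit '3' (value 3) x 8^0 = 3
Sum = 339

339


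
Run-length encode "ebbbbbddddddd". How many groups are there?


Input: ebbbbbddddddd
Scanning for consecutive runs:
  Group 1: 'e' x 1 (positions 0-0)
  Group 2: 'b' x 5 (positions 1-5)
  Group 3: 'd' x 7 (positions 6-12)
Total groups: 3

3


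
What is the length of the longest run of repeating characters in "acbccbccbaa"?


Input: "acbccbccbaa"
Scanning for longest run:
  Position 1 ('c'): new char, reset run to 1
  Position 2 ('b'): new char, reset run to 1
  Position 3 ('c'): new char, reset run to 1
  Position 4 ('c'): continues run of 'c', length=2
  Position 5 ('b'): new char, reset run to 1
  Position 6 ('c'): new char, reset run to 1
  Position 7 ('c'): continues run of 'c', length=2
  Position 8 ('b'): new char, reset run to 1
  Position 9 ('a'): new char, reset run to 1
  Position 10 ('a'): continues run of 'a', length=2
Longest run: 'c' with length 2

2


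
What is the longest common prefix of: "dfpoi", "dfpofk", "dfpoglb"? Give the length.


Words: dfpoi, dfpofk, dfpoglb
  Position 0: all 'd' => match
  Position 1: all 'f' => match
  Position 2: all 'p' => match
  Position 3: all 'o' => match
  Position 4: ('i', 'f', 'g') => mismatch, stop
LCP = "dfpo" (length 4)

4


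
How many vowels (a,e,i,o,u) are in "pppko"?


Input: pppko
Checking each character:
  'p' at position 0: consonant
  'p' at position 1: consonant
  'p' at position 2: consonant
  'k' at position 3: consonant
  'o' at position 4: vowel (running total: 1)
Total vowels: 1

1


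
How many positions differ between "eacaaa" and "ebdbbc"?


Comparing "eacaaa" and "ebdbbc" position by position:
  Position 0: 'e' vs 'e' => same
  Position 1: 'a' vs 'b' => DIFFER
  Position 2: 'c' vs 'd' => DIFFER
  Position 3: 'a' vs 'b' => DIFFER
  Position 4: 'a' vs 'b' => DIFFER
  Position 5: 'a' vs 'c' => DIFFER
Positions that differ: 5

5


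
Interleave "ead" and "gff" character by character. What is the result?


Interleaving "ead" and "gff":
  Position 0: 'e' from first, 'g' from second => "eg"
  Position 1: 'a' from first, 'f' from second => "af"
  Position 2: 'd' from first, 'f' from second => "df"
Result: egafdf

egafdf


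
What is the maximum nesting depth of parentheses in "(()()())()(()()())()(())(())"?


Input: "(()()())()(()()())()(())(())"
Tracking depth:
  Position 0 '(': depth becomes 1
  Position 1 '(': depth becomes 2
  Position 2 ')': depth becomes 1
  Position 3 '(': depth becomes 2
  Position 4 ')': depth becomes 1
  Position 5 '(': depth becomes 2
  Position 6 ')': depth becomes 1
  Position 7 ')': depth becomes 0
  Position 8 '(': depth becomes 1
  Position 9 ')': depth becomes 0
  Position 10 '(': depth becomes 1
  Position 11 '(': depth becomes 2
  Position 12 ')': depth becomes 1
  Position 13 '(': depth becomes 2
  Position 14 ')': depth becomes 1
  Position 15 '(': depth becomes 2
  Position 16 ')': depth becomes 1
  Position 17 ')': depth becomes 0
  Position 18 '(': depth becomes 1
  Position 19 ')': depth becomes 0
  Position 20 '(': depth becomes 1
  Position 21 '(': depth becomes 2
  Position 22 ')': depth becomes 1
  Position 23 ')': depth becomes 0
  Position 24 '(': depth becomes 1
  Position 25 '(': depth becomes 2
  Position 26 ')': depth becomes 1
  Position 27 ')': depth becomes 0
Maximum depth reached: 2

2


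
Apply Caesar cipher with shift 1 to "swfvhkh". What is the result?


Caesar cipher: shift "swfvhkh" by 1
  's' (pos 18) + 1 = pos 19 = 't'
  'w' (pos 22) + 1 = pos 23 = 'x'
  'f' (pos 5) + 1 = pos 6 = 'g'
  'v' (pos 21) + 1 = pos 22 = 'w'
  'h' (pos 7) + 1 = pos 8 = 'i'
  'k' (pos 10) + 1 = pos 11 = 'l'
  'h' (pos 7) + 1 = pos 8 = 'i'
Result: txgwili

txgwili


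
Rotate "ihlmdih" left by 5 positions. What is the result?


Input: "ihlmdih", rotate left by 5
First 5 characters: "ihlmd"
Remaining characters: "ih"
Concatenate remaining + first: "ih" + "ihlmd" = "ihihlmd"

ihihlmd


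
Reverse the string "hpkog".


Input: hpkog
Reading characters right to left:
  Position 4: 'g'
  Position 3: 'o'
  Position 2: 'k'
  Position 1: 'p'
  Position 0: 'h'
Reversed: gokph

gokph


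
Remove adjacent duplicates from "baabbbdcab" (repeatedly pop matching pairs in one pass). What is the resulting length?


Input: baabbbdcab
Stack-based adjacent duplicate removal:
  Read 'b': push. Stack: b
  Read 'a': push. Stack: ba
  Read 'a': matches stack top 'a' => pop. Stack: b
  Read 'b': matches stack top 'b' => pop. Stack: (empty)
  Read 'b': push. Stack: b
  Read 'b': matches stack top 'b' => pop. Stack: (empty)
  Read 'd': push. Stack: d
  Read 'c': push. Stack: dc
  Read 'a': push. Stack: dca
  Read 'b': push. Stack: dcab
Final stack: "dcab" (length 4)

4


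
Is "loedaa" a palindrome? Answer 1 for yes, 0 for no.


Input: loedaa
Reversed: aadeol
  Compare pos 0 ('l') with pos 5 ('a'): MISMATCH
  Compare pos 1 ('o') with pos 4 ('a'): MISMATCH
  Compare pos 2 ('e') with pos 3 ('d'): MISMATCH
Result: not a palindrome

0


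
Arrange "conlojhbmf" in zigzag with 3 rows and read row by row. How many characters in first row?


Zigzag "conlojhbmf" into 3 rows:
Placing characters:
  'c' => row 0
  'o' => row 1
  'n' => row 2
  'l' => row 1
  'o' => row 0
  'j' => row 1
  'h' => row 2
  'b' => row 1
  'm' => row 0
  'f' => row 1
Rows:
  Row 0: "com"
  Row 1: "oljbf"
  Row 2: "nh"
First row length: 3

3


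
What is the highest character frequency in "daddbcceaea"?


Input: daddbcceaea
Character counts:
  'a': 3
  'b': 1
  'c': 2
  'd': 3
  'e': 2
Maximum frequency: 3

3


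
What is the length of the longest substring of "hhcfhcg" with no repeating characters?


Input: "hhcfhcg"
Sliding window (track last position of each char):
  Position 0 ('h'): window [0,0] length 1 -- new best
  Position 1 ('h'): repeat (last at 0), move window start to 1
  Position 1 ('h'): window [1,1] length 1
  Position 2 ('c'): window [1,2] length 2 -- new best
  Position 3 ('f'): window [1,3] length 3 -- new best
  Position 4 ('h'): repeat (last at 1), move window start to 2
  Position 4 ('h'): window [2,4] length 3
  Position 5 ('c'): repeat (last at 2), move window start to 3
  Position 5 ('c'): window [3,5] length 3
  Position 6 ('g'): window [3,6] length 4 -- new best
Longest substring with no repeats: "fhcg" with length 4

4


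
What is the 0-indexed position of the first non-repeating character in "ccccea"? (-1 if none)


Input: ccccea
Character frequencies:
  'a': 1
  'c': 4
  'e': 1
Scanning left to right for freq == 1:
  Position 0 ('c'): freq=4, skip
  Position 1 ('c'): freq=4, skip
  Position 2 ('c'): freq=4, skip
  Position 3 ('c'): freq=4, skip
  Position 4 ('e'): unique! => answer = 4

4


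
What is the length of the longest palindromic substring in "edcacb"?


Input: "edcacb"
Checking substrings for palindromes:
  [2:5] "cac" (len 3) => palindrome
Longest palindromic substring: "cac" with length 3

3


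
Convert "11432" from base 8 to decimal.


Input: "11432" in base 8
Positional expansion:
  Digit '1' (value 1) x 8^4 = 4096
  Digit '1' (value 1) x 8^3 = 512
  Digit '4' (value 4) x 8^2 = 256
  Digit '3' (value 3) x 8^1 = 24
  Digit '2' (value 2) x 8^0 = 2
Sum = 4890

4890


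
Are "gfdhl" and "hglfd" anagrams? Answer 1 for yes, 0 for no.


Strings: "gfdhl", "hglfd"
Sorted first:  dfghl
Sorted second: dfghl
Sorted forms match => anagrams

1


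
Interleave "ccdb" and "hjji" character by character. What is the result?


Interleaving "ccdb" and "hjji":
  Position 0: 'c' from first, 'h' from second => "ch"
  Position 1: 'c' from first, 'j' from second => "cj"
  Position 2: 'd' from first, 'j' from second => "dj"
  Position 3: 'b' from first, 'i' from second => "bi"
Result: chcjdjbi

chcjdjbi


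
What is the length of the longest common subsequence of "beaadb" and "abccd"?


LCS of "beaadb" and "abccd"
DP table:
           a    b    c    c    d
      0    0    0    0    0    0
  b   0    0    1    1    1    1
  e   0    0    1    1    1    1
  a   0    1    1    1    1    1
  a   0    1    1    1    1    1
  d   0    1    1    1    1    2
  b   0    1    2    2    2    2
LCS length = dp[6][5] = 2

2


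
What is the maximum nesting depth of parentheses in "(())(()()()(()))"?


Input: "(())(()()()(()))"
Tracking depth:
  Position 0 '(': depth becomes 1
  Position 1 '(': depth becomes 2
  Position 2 ')': depth becomes 1
  Position 3 ')': depth becomes 0
  Position 4 '(': depth becomes 1
  Position 5 '(': depth becomes 2
  Position 6 ')': depth becomes 1
  Position 7 '(': depth becomes 2
  Position 8 ')': depth becomes 1
  Position 9 '(': depth becomes 2
  Position 10 ')': depth becomes 1
  Position 11 '(': depth becomes 2
  Position 12 '(': depth becomes 3
  Position 13 ')': depth becomes 2
  Position 14 ')': depth becomes 1
  Position 15 ')': depth becomes 0
Maximum depth reached: 3

3


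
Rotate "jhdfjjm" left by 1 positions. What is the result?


Input: "jhdfjjm", rotate left by 1
First 1 characters: "j"
Remaining characters: "hdfjjm"
Concatenate remaining + first: "hdfjjm" + "j" = "hdfjjmj"

hdfjjmj


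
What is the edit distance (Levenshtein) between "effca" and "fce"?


Computing edit distance: "effca" -> "fce"
DP table:
           f    c    e
      0    1    2    3
  e   1    1    2    2
  f   2    1    2    3
  f   3    2    2    3
  c   4    3    2    3
  a   5    4    3    3
Edit distance = dp[5][3] = 3

3


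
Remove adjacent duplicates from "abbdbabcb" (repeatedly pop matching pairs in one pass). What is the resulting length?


Input: abbdbabcb
Stack-based adjacent duplicate removal:
  Read 'a': push. Stack: a
  Read 'b': push. Stack: ab
  Read 'b': matches stack top 'b' => pop. Stack: a
  Read 'd': push. Stack: ad
  Read 'b': push. Stack: adb
  Read 'a': push. Stack: adba
  Read 'b': push. Stack: adbab
  Read 'c': push. Stack: adbabc
  Read 'b': push. Stack: adbabcb
Final stack: "adbabcb" (length 7)

7


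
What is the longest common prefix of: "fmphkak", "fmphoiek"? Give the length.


Words: fmphkak, fmphoiek
  Position 0: all 'f' => match
  Position 1: all 'm' => match
  Position 2: all 'p' => match
  Position 3: all 'h' => match
  Position 4: ('k', 'o') => mismatch, stop
LCP = "fmph" (length 4)

4


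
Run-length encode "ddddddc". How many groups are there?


Input: ddddddc
Scanning for consecutive runs:
  Group 1: 'd' x 6 (positions 0-5)
  Group 2: 'c' x 1 (positions 6-6)
Total groups: 2

2


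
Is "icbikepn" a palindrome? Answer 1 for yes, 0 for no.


Input: icbikepn
Reversed: npekibci
  Compare pos 0 ('i') with pos 7 ('n'): MISMATCH
  Compare pos 1 ('c') with pos 6 ('p'): MISMATCH
  Compare pos 2 ('b') with pos 5 ('e'): MISMATCH
  Compare pos 3 ('i') with pos 4 ('k'): MISMATCH
Result: not a palindrome

0


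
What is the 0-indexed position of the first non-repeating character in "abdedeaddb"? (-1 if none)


Input: abdedeaddb
Character frequencies:
  'a': 2
  'b': 2
  'd': 4
  'e': 2
Scanning left to right for freq == 1:
  Position 0 ('a'): freq=2, skip
  Position 1 ('b'): freq=2, skip
  Position 2 ('d'): freq=4, skip
  Position 3 ('e'): freq=2, skip
  Position 4 ('d'): freq=4, skip
  Position 5 ('e'): freq=2, skip
  Position 6 ('a'): freq=2, skip
  Position 7 ('d'): freq=4, skip
  Position 8 ('d'): freq=4, skip
  Position 9 ('b'): freq=2, skip
  No unique character found => answer = -1

-1


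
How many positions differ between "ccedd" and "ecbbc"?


Comparing "ccedd" and "ecbbc" position by position:
  Position 0: 'c' vs 'e' => DIFFER
  Position 1: 'c' vs 'c' => same
  Position 2: 'e' vs 'b' => DIFFER
  Position 3: 'd' vs 'b' => DIFFER
  Position 4: 'd' vs 'c' => DIFFER
Positions that differ: 4

4


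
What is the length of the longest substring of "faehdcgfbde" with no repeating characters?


Input: "faehdcgfbde"
Sliding window (track last position of each char):
  Position 0 ('f'): window [0,0] length 1 -- new best
  Position 1 ('a'): window [0,1] length 2 -- new best
  Position 2 ('e'): window [0,2] length 3 -- new best
  Position 3 ('h'): window [0,3] length 4 -- new best
  Position 4 ('d'): window [0,4] length 5 -- new best
  Position 5 ('c'): window [0,5] length 6 -- new best
  Position 6 ('g'): window [0,6] length 7 -- new best
  Position 7 ('f'): repeat (last at 0), move window start to 1
  Position 7 ('f'): window [1,7] length 7
  Position 8 ('b'): window [1,8] length 8 -- new best
  Position 9 ('d'): repeat (last at 4), move window start to 5
  Position 9 ('d'): window [5,9] length 5
  Position 10 ('e'): window [5,10] length 6
Longest substring with no repeats: "aehdcgfb" with length 8

8


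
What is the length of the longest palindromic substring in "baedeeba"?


Input: "baedeeba"
Checking substrings for palindromes:
  [2:5] "ede" (len 3) => palindrome
  [4:6] "ee" (len 2) => palindrome
Longest palindromic substring: "ede" with length 3

3


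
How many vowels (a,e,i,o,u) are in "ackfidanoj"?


Input: ackfidanoj
Checking each character:
  'a' at position 0: vowel (running total: 1)
  'c' at position 1: consonant
  'k' at position 2: consonant
  'f' at position 3: consonant
  'i' at position 4: vowel (running total: 2)
  'd' at position 5: consonant
  'a' at position 6: vowel (running total: 3)
  'n' at position 7: consonant
  'o' at position 8: vowel (running total: 4)
  'j' at position 9: consonant
Total vowels: 4

4


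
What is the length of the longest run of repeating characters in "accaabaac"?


Input: "accaabaac"
Scanning for longest run:
  Position 1 ('c'): new char, reset run to 1
  Position 2 ('c'): continues run of 'c', length=2
  Position 3 ('a'): new char, reset run to 1
  Position 4 ('a'): continues run of 'a', length=2
  Position 5 ('b'): new char, reset run to 1
  Position 6 ('a'): new char, reset run to 1
  Position 7 ('a'): continues run of 'a', length=2
  Position 8 ('c'): new char, reset run to 1
Longest run: 'c' with length 2

2


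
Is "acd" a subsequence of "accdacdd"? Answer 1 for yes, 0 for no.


Check if "acd" is a subsequence of "accdacdd"
Greedy scan:
  Position 0 ('a'): matches sub[0] = 'a'
  Position 1 ('c'): matches sub[1] = 'c'
  Position 2 ('c'): no match needed
  Position 3 ('d'): matches sub[2] = 'd'
  Position 4 ('a'): no match needed
  Position 5 ('c'): no match needed
  Position 6 ('d'): no match needed
  Position 7 ('d'): no match needed
All 3 characters matched => is a subsequence

1


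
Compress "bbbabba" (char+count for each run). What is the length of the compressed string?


Input: bbbabba
Runs:
  'b' x 3 => "b3"
  'a' x 1 => "a1"
  'b' x 2 => "b2"
  'a' x 1 => "a1"
Compressed: "b3a1b2a1"
Compressed length: 8

8


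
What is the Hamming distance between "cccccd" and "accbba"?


Comparing "cccccd" and "accbba" position by position:
  Position 0: 'c' vs 'a' => differ
  Position 1: 'c' vs 'c' => same
  Position 2: 'c' vs 'c' => same
  Position 3: 'c' vs 'b' => differ
  Position 4: 'c' vs 'b' => differ
  Position 5: 'd' vs 'a' => differ
Total differences (Hamming distance): 4

4


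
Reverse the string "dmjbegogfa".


Input: dmjbegogfa
Reading characters right to left:
  Position 9: 'a'
  Position 8: 'f'
  Position 7: 'g'
  Position 6: 'o'
  Position 5: 'g'
  Position 4: 'e'
  Position 3: 'b'
  Position 2: 'j'
  Position 1: 'm'
  Position 0: 'd'
Reversed: afgogebjmd

afgogebjmd


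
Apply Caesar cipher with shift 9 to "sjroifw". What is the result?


Caesar cipher: shift "sjroifw" by 9
  's' (pos 18) + 9 = pos 1 = 'b'
  'j' (pos 9) + 9 = pos 18 = 's'
  'r' (pos 17) + 9 = pos 0 = 'a'
  'o' (pos 14) + 9 = pos 23 = 'x'
  'i' (pos 8) + 9 = pos 17 = 'r'
  'f' (pos 5) + 9 = pos 14 = 'o'
  'w' (pos 22) + 9 = pos 5 = 'f'
Result: bsaxrof

bsaxrof


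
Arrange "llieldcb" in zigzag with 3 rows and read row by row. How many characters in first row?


Zigzag "llieldcb" into 3 rows:
Placing characters:
  'l' => row 0
  'l' => row 1
  'i' => row 2
  'e' => row 1
  'l' => row 0
  'd' => row 1
  'c' => row 2
  'b' => row 1
Rows:
  Row 0: "ll"
  Row 1: "ledb"
  Row 2: "ic"
First row length: 2

2


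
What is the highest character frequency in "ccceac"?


Input: ccceac
Character counts:
  'a': 1
  'c': 4
  'e': 1
Maximum frequency: 4

4


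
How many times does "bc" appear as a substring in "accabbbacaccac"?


Searching for "bc" in "accabbbacaccac"
Scanning each position:
  Position 0: "ac" => no
  Position 1: "cc" => no
  Position 2: "ca" => no
  Position 3: "ab" => no
  Position 4: "bb" => no
  Position 5: "bb" => no
  Position 6: "ba" => no
  Position 7: "ac" => no
  Position 8: "ca" => no
  Position 9: "ac" => no
  Position 10: "cc" => no
  Position 11: "ca" => no
  Position 12: "ac" => no
Total occurrences: 0

0


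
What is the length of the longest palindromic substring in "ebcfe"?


Input: "ebcfe"
Checking substrings for palindromes:
  No multi-char palindromic substrings found
Longest palindromic substring: "e" with length 1

1


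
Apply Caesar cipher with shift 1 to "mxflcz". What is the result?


Caesar cipher: shift "mxflcz" by 1
  'm' (pos 12) + 1 = pos 13 = 'n'
  'x' (pos 23) + 1 = pos 24 = 'y'
  'f' (pos 5) + 1 = pos 6 = 'g'
  'l' (pos 11) + 1 = pos 12 = 'm'
  'c' (pos 2) + 1 = pos 3 = 'd'
  'z' (pos 25) + 1 = pos 0 = 'a'
Result: nygmda

nygmda


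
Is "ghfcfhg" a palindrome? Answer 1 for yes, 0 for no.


Input: ghfcfhg
Reversed: ghfcfhg
  Compare pos 0 ('g') with pos 6 ('g'): match
  Compare pos 1 ('h') with pos 5 ('h'): match
  Compare pos 2 ('f') with pos 4 ('f'): match
Result: palindrome

1


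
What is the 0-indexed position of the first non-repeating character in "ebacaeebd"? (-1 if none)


Input: ebacaeebd
Character frequencies:
  'a': 2
  'b': 2
  'c': 1
  'd': 1
  'e': 3
Scanning left to right for freq == 1:
  Position 0 ('e'): freq=3, skip
  Position 1 ('b'): freq=2, skip
  Position 2 ('a'): freq=2, skip
  Position 3 ('c'): unique! => answer = 3

3


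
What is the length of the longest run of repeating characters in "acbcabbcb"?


Input: "acbcabbcb"
Scanning for longest run:
  Position 1 ('c'): new char, reset run to 1
  Position 2 ('b'): new char, reset run to 1
  Position 3 ('c'): new char, reset run to 1
  Position 4 ('a'): new char, reset run to 1
  Position 5 ('b'): new char, reset run to 1
  Position 6 ('b'): continues run of 'b', length=2
  Position 7 ('c'): new char, reset run to 1
  Position 8 ('b'): new char, reset run to 1
Longest run: 'b' with length 2

2


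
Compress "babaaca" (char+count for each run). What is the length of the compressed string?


Input: babaaca
Runs:
  'b' x 1 => "b1"
  'a' x 1 => "a1"
  'b' x 1 => "b1"
  'a' x 2 => "a2"
  'c' x 1 => "c1"
  'a' x 1 => "a1"
Compressed: "b1a1b1a2c1a1"
Compressed length: 12

12
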